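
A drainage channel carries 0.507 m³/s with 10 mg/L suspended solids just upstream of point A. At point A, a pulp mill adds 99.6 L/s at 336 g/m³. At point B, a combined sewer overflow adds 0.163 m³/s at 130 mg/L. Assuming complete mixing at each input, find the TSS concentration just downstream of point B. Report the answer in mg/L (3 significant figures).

77.6 mg/L

99.6 L/s = 0.0996 m³/s.
After input A: C = (0.507·10 + 0.0996·336) / 0.6066 = 63.53 mg/L.
After input B: C = (0.6066·63.53 + 0.163·130) / 0.7696 = 77.61 mg/L.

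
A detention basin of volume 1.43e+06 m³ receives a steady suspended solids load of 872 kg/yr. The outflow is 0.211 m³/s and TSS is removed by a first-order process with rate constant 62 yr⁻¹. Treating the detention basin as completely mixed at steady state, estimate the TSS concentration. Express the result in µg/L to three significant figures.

Outflow Q = 0.211 m³/s × 3.156e+07 s/yr = 6.659e+06 m³/yr.
Steady-state CSTR mass balance: W = Q·C + k·V·C, so C = W/(Q + kV).
Q + kV = 6.659e+06 + 62·1.43e+06 = 9.532e+07 m³/yr.
C = 872/9.532e+07 = 9.148e-06 kg/m³ = 0.009148 mg/L = 9.148 µg/L.

9.15 µg/L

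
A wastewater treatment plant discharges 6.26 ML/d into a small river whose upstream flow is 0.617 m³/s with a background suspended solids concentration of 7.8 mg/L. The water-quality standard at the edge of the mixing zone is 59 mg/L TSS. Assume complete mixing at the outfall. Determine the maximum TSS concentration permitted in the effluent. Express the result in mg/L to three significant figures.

495 mg/L

6.26 ML/d = 0.07245 m³/s.
Mass balance: 59·0.6895 = 0.07245·Cₑ + 0.617·7.8.
Cₑ = (40.68 − 4.813) / 0.07245 = 495 mg/L.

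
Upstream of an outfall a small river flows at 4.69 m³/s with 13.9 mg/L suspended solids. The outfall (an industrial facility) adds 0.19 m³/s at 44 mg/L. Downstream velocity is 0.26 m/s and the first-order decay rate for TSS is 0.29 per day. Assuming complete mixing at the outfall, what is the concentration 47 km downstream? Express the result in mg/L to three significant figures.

8.22 mg/L

After complete mixing, C₀ = (0.19·44 + 4.69·13.9) / 4.88 = 15.07 mg/L.
Travel time t = 4.7e+04 m / 0.26 m/s = 1.808e+05 s = 2.092 d.
C = 15.07·exp(−0.29·2.092) = 15.07·0.5451 = 8.216 mg/L.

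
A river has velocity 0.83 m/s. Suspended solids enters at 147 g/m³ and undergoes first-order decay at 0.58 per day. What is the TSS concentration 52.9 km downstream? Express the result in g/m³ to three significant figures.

95.8 g/m³

Travel time t = 52.9 km / 0.83 m/s = 5.29e+04/0.83 = 6.373e+04 s = 0.7377 d.
First-order decay: C = 147·exp(−0.58·0.7377) = 147·0.6519 = 95.83 g/m³.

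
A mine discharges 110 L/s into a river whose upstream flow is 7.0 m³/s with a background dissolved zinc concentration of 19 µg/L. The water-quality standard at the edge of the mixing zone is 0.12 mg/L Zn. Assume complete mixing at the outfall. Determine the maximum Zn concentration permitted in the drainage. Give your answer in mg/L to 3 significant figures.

6.55 mg/L

110 L/s = 0.11 m³/s.
19 µg/L = 0.019 mg/L.
Mass balance: 0.12·7.11 = 0.11·Cₑ + 7·0.019.
Cₑ = (0.8532 − 0.133) / 0.11 = 6.547 mg/L.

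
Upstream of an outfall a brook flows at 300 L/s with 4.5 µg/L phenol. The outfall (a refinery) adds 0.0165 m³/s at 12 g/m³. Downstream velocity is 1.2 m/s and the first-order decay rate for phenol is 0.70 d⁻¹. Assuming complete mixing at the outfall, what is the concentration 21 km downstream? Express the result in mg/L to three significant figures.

300 L/s = 0.3 m³/s.
4.5 µg/L = 0.0045 mg/L.
After complete mixing, C₀ = (0.0165·12 + 0.3·0.0045) / 0.3165 = 0.6299 mg/L.
Travel time t = 2.1e+04 m / 1.2 m/s = 1.75e+04 s = 0.2025 d.
C = 0.6299·exp(−0.70·0.2025) = 0.6299·0.8678 = 0.5466 mg/L.

0.547 mg/L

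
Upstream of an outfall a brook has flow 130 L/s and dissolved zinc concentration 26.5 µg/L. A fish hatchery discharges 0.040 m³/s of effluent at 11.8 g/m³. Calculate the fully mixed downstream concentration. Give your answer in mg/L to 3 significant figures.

130 L/s = 0.13 m³/s.
26.5 µg/L = 0.0265 mg/L.
By mass balance at complete mixing, C = (0.04·11.8 + 0.13·0.0265) / (0.04 + 0.13) = 0.4754/0.17 = 2.797 mg/L.

2.80 mg/L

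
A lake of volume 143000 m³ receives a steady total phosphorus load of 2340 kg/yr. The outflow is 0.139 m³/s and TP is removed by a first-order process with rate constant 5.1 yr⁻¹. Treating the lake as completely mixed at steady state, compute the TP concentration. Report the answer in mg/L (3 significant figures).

0.457 mg/L

Outflow Q = 0.139 m³/s × 3.156e+07 s/yr = 4.387e+06 m³/yr.
Steady-state CSTR mass balance: W = Q·C + k·V·C, so C = W/(Q + kV).
Q + kV = 4.387e+06 + 5.1·143000 = 5.116e+06 m³/yr.
C = 2340/5.116e+06 = 0.0004574 kg/m³ = 0.4574 mg/L.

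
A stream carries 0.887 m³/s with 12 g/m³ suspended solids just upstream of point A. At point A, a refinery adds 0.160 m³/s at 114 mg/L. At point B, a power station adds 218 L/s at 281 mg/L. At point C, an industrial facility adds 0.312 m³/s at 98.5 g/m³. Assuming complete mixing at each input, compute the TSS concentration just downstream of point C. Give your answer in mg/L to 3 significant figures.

After input A: C = (0.887·12 + 0.16·114) / 1.047 = 27.59 mg/L.
218 L/s = 0.218 m³/s.
After input B: C = (1.047·27.59 + 0.218·281) / 1.265 = 71.26 mg/L.
After input C: C = (1.265·71.26 + 0.312·98.5) / 1.577 = 76.65 mg/L.

76.6 mg/L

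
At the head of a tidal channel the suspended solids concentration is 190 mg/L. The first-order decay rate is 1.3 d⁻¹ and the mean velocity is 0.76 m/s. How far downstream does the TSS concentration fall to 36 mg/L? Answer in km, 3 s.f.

From C = C₀·e^(−kt), t = ln(C₀/C)/k = ln(190/36)/1.3 = 1.664/1.3 = 1.28 d.
Distance = v·t = 0.76 m/s × 1.106e+05 s = 8.402e+04 m = 84.02 km.

84.0 km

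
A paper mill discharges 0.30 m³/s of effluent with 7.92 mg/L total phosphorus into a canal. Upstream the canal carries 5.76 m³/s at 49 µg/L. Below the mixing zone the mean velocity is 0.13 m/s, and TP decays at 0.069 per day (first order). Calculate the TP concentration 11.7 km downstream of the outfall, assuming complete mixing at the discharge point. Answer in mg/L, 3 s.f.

0.408 mg/L

49 µg/L = 0.049 mg/L.
After complete mixing, C₀ = (0.3·7.92 + 5.76·0.049) / 6.06 = 0.4387 mg/L.
Travel time t = 1.17e+04 m / 0.13 m/s = 9e+04 s = 1.042 d.
C = 0.4387·exp(−0.069·1.042) = 0.4387·0.9306 = 0.4082 mg/L.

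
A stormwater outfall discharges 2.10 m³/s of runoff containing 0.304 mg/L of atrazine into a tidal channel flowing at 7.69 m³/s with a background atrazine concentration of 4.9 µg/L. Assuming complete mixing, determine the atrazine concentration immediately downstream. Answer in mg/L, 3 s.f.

0.0691 mg/L

4.9 µg/L = 0.0049 mg/L.
Conservation of mass across the mixing zone: C = (2.1·0.304 + 7.69·0.0049) / (2.1 + 7.69) = 0.6761/9.79 = 0.06906 mg/L.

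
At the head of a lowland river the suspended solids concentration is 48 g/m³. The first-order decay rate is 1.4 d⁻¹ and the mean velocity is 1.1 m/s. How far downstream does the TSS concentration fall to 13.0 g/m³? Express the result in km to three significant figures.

From C = C₀·e^(−kt), t = ln(C₀/C)/k = ln(48/13.0)/1.4 = 1.306/1.4 = 0.933 d.
Distance = v·t = 1.1 m/s × 8.061e+04 s = 8.868e+04 m = 88.68 km.

88.7 km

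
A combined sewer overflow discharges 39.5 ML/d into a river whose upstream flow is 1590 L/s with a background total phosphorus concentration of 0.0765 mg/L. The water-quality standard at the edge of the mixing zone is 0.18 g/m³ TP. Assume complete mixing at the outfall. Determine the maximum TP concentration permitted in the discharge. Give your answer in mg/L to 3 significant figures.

39.5 ML/d = 0.4572 m³/s.
1590 L/s = 1.59 m³/s.
Mass balance: 0.18·2.047 = 0.4572·Cₑ + 1.59·0.0765.
Cₑ = (0.3685 − 0.1216) / 0.4572 = 0.54 mg/L.

0.540 mg/L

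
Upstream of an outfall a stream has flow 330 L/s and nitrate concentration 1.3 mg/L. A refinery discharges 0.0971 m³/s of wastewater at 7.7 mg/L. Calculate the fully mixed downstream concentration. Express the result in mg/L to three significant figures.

2.76 mg/L

330 L/s = 0.33 m³/s.
Flow-weighted mixing gives C = (0.0971·7.7 + 0.33·1.3) / (0.0971 + 0.33) = 1.177/0.4271 = 2.755 mg/L.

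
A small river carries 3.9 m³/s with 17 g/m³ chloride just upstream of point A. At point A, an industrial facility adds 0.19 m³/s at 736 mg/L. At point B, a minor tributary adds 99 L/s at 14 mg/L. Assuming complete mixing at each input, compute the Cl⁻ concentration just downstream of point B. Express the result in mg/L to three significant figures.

49.5 mg/L

After input A: C = (3.9·17 + 0.19·736) / 4.09 = 50.4 mg/L.
99 L/s = 0.099 m³/s.
After input B: C = (4.09·50.4 + 0.099·14) / 4.189 = 49.54 mg/L.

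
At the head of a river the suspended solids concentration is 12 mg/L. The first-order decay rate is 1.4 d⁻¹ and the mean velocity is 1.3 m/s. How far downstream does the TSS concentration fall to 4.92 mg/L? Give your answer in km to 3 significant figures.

From C = C₀·e^(−kt), t = ln(C₀/C)/k = ln(12/4.92)/1.4 = 0.8916/1.4 = 0.6369 d.
Distance = v·t = 1.3 m/s × 5.502e+04 s = 7.153e+04 m = 71.53 km.

71.5 km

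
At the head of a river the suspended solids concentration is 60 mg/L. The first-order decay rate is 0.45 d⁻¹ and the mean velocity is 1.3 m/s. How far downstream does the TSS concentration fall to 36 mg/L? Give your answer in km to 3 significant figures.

128 km

From C = C₀·e^(−kt), t = ln(C₀/C)/k = ln(60/36)/0.45 = 0.5108/0.45 = 1.135 d.
Distance = v·t = 1.3 m/s × 9.808e+04 s = 1.275e+05 m = 127.5 km.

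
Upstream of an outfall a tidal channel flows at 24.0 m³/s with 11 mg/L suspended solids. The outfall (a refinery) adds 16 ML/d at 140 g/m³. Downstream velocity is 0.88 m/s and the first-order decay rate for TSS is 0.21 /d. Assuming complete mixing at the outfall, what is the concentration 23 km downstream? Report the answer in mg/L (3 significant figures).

16 ML/d = 0.1852 m³/s.
After complete mixing, C₀ = (0.1852·140 + 24·11) / 24.19 = 11.99 mg/L.
Travel time t = 2.3e+04 m / 0.88 m/s = 2.614e+04 s = 0.3025 d.
C = 11.99·exp(−0.21·0.3025) = 11.99·0.9384 = 11.25 mg/L.

11.2 mg/L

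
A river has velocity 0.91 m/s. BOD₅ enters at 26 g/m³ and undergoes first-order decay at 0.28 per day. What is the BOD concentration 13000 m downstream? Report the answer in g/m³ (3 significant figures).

Travel time t = 13000 m / 0.91 m/s = 1.3e+04/0.91 = 1.429e+04 s = 0.1653 d.
First-order decay: C = 26·exp(−0.28·0.1653) = 26·0.9548 = 24.82 g/m³.

24.8 g/m³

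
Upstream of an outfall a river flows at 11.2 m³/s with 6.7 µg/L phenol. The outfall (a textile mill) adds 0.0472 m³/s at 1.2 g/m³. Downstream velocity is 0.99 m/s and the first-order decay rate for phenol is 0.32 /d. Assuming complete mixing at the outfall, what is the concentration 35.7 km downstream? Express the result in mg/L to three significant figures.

6.7 µg/L = 0.0067 mg/L.
After complete mixing, C₀ = (0.0472·1.2 + 11.2·0.0067) / 11.25 = 0.01171 mg/L.
Travel time t = 3.57e+04 m / 0.99 m/s = 3.606e+04 s = 0.4174 d.
C = 0.01171·exp(−0.32·0.4174) = 0.01171·0.875 = 0.01024 mg/L.

0.0102 mg/L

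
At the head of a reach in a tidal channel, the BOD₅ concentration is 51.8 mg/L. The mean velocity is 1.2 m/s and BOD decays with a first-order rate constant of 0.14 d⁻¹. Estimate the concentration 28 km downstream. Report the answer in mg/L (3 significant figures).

49.9 mg/L

Travel time t = 28 km / 1.2 m/s = 2.8e+04/1.2 = 2.333e+04 s = 0.2701 d.
First-order decay: C = 51.8·exp(−0.14·0.2701) = 51.8·0.9629 = 49.88 mg/L.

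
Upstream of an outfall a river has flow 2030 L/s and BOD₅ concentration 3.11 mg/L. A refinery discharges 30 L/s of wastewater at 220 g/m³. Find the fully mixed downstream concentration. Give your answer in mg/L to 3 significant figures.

6.27 mg/L

30 L/s = 0.03 m³/s.
2030 L/s = 2.03 m³/s.
Flow-weighted mixing gives C = (0.03·220 + 2.03·3.11) / (0.03 + 2.03) = 12.91/2.06 = 6.269 mg/L.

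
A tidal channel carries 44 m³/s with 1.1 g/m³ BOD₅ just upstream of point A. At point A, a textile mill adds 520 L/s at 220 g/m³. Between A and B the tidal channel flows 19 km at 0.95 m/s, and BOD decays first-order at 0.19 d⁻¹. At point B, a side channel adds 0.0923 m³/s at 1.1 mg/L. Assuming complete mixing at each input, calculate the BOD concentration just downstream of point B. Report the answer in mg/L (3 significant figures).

520 L/s = 0.52 m³/s.
After input A: C = (44·1.1 + 0.52·220) / 44.52 = 3.657 mg/L.
Over the 19 km reach to input B (t = 2e+04 s = 0.2315 d), decay gives C = 3.657·exp(−0.19·0.2315) = 3.499 mg/L.
After input B: C = (44.52·3.499 + 0.0923·1.1) / 44.61 = 3.494 mg/L.

3.49 mg/L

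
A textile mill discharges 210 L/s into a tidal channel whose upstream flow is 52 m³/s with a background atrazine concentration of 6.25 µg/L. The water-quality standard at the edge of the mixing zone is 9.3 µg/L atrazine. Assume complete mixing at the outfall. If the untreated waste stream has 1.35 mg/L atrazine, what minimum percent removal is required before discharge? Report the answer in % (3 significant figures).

43.4 %

210 L/s = 0.21 m³/s.
6.25 µg/L = 0.00625 mg/L.
9.3 µg/L = 0.0093 mg/L.
Mass balance: 0.0093·52.21 = 0.21·Cₑ + 52·0.00625.
Cₑ = (0.4856 − 0.325) / 0.21 = 0.7645 mg/L.
Required removal = 1 − 0.7645/1.35 = 43.37 %.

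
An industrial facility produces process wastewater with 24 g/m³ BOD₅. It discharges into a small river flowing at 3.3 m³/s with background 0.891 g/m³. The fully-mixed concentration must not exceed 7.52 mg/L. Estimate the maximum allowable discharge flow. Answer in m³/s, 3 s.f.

Mass balance at complete mixing: C_std·(Q_w + Q_r) = Q_w·C_e + Q_r·C_b.
Rearranging, Q_w = Q_r·(C_std − C_b)/(C_e − C_std) = 3.3·(7.52 − 0.891) / (24 − 7.52) = 1.327 m³/s.

1.33 m³/s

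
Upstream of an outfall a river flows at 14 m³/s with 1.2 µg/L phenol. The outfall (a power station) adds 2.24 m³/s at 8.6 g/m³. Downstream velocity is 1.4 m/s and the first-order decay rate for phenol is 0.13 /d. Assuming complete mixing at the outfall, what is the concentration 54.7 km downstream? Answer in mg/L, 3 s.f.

1.12 mg/L

1.2 µg/L = 0.0012 mg/L.
After complete mixing, C₀ = (2.24·8.6 + 14·0.0012) / 16.24 = 1.187 mg/L.
Travel time t = 5.47e+04 m / 1.4 m/s = 3.907e+04 s = 0.4522 d.
C = 1.187·exp(−0.13·0.4522) = 1.187·0.9429 = 1.119 mg/L.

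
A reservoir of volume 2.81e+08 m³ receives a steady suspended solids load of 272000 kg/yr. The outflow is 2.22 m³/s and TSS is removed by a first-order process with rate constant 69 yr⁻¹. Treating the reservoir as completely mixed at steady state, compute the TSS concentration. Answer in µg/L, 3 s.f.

Outflow Q = 2.22 m³/s × 3.156e+07 s/yr = 7.006e+07 m³/yr.
Steady-state CSTR mass balance: W = Q·C + k·V·C, so C = W/(Q + kV).
Q + kV = 7.006e+07 + 69·2.81e+08 = 1.946e+10 m³/yr.
C = 272000/1.946e+10 = 1.398e-05 kg/m³ = 0.01398 mg/L = 13.98 µg/L.

14.0 µg/L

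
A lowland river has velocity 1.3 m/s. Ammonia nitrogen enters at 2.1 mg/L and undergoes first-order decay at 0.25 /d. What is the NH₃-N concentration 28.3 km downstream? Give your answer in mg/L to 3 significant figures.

1.97 mg/L

Travel time t = 28.3 km / 1.3 m/s = 2.83e+04/1.3 = 2.177e+04 s = 0.252 d.
First-order decay: C = 2.1·exp(−0.25·0.252) = 2.1·0.939 = 1.972 mg/L.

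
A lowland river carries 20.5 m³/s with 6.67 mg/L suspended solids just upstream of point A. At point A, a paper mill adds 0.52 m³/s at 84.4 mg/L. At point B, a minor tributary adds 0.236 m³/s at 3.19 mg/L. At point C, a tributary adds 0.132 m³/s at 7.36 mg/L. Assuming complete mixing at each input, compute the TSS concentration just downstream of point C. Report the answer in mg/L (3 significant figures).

After input A: C = (20.5·6.67 + 0.52·84.4) / 21.02 = 8.593 mg/L.
After input B: C = (21.02·8.593 + 0.236·3.19) / 21.26 = 8.533 mg/L.
After input C: C = (21.26·8.533 + 0.132·7.36) / 21.39 = 8.526 mg/L.

8.53 mg/L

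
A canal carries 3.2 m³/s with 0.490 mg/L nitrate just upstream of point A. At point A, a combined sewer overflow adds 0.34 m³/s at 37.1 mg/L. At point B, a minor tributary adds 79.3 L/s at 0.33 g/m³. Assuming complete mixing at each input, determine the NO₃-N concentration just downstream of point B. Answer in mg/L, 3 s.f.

3.93 mg/L

After input A: C = (3.2·0.49 + 0.34·37.1) / 3.54 = 4.006 mg/L.
79.3 L/s = 0.0793 m³/s.
After input B: C = (3.54·4.006 + 0.0793·0.33) / 3.619 = 3.926 mg/L.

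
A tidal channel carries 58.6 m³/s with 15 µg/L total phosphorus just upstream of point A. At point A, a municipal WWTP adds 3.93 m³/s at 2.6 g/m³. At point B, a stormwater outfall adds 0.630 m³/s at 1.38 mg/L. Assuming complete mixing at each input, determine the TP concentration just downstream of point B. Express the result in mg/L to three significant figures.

15 µg/L = 0.015 mg/L.
After input A: C = (58.6·0.015 + 3.93·2.6) / 62.53 = 0.1775 mg/L.
After input B: C = (62.53·0.1775 + 0.63·1.38) / 63.16 = 0.1895 mg/L.

0.189 mg/L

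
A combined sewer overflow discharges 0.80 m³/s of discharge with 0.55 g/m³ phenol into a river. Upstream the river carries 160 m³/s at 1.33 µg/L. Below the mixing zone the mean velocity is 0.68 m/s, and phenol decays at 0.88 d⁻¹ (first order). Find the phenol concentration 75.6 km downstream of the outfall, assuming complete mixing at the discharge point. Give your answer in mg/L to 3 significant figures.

0.00131 mg/L

1.33 µg/L = 0.00133 mg/L.
After complete mixing, C₀ = (0.8·0.55 + 160·0.00133) / 160.8 = 0.00406 mg/L.
Travel time t = 7.56e+04 m / 0.68 m/s = 1.112e+05 s = 1.287 d.
C = 0.00406·exp(−0.88·1.287) = 0.00406·0.3223 = 0.001308 mg/L.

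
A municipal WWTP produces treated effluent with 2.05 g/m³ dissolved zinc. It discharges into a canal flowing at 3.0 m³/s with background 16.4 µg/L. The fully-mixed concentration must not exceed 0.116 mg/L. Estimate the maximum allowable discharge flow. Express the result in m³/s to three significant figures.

16.4 µg/L = 0.0164 mg/L.
Mass balance at complete mixing: C_std·(Q_w + Q_r) = Q_w·C_e + Q_r·C_b.
Rearranging, Q_w = Q_r·(C_std − C_b)/(C_e − C_std) = 3.0·(0.116 − 0.0164) / (2.05 − 0.116) = 0.1545 m³/s.

0.154 m³/s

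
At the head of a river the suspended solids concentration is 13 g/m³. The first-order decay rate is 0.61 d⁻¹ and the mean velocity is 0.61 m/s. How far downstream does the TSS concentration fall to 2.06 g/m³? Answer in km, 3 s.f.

From C = C₀·e^(−kt), t = ln(C₀/C)/k = ln(13/2.06)/0.61 = 1.842/0.61 = 3.02 d.
Distance = v·t = 0.61 m/s × 2.609e+05 s = 1.592e+05 m = 159.2 km.

159 km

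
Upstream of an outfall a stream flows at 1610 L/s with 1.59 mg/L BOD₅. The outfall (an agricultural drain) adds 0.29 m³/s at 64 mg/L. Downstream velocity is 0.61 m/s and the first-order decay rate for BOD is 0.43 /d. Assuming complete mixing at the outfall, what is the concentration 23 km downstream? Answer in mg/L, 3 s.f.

1610 L/s = 1.61 m³/s.
After complete mixing, C₀ = (0.29·64 + 1.61·1.59) / 1.9 = 11.12 mg/L.
Travel time t = 2.3e+04 m / 0.61 m/s = 3.77e+04 s = 0.4364 d.
C = 11.12·exp(−0.43·0.4364) = 11.12·0.8289 = 9.214 mg/L.

9.21 mg/L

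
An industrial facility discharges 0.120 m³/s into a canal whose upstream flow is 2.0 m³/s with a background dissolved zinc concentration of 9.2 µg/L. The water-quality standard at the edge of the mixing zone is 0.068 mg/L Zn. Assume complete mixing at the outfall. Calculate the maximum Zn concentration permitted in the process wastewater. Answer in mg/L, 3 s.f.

9.2 µg/L = 0.0092 mg/L.
Mass balance: 0.068·2.12 = 0.12·Cₑ + 2·0.0092.
Cₑ = (0.1442 − 0.0184) / 0.12 = 1.048 mg/L.

1.05 mg/L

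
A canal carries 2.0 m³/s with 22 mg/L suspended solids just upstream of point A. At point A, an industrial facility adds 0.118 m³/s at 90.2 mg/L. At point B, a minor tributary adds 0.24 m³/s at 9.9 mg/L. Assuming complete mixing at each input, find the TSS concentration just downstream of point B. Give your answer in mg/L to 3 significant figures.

After input A: C = (2·22 + 0.118·90.2) / 2.118 = 25.8 mg/L.
After input B: C = (2.118·25.8 + 0.24·9.9) / 2.358 = 24.18 mg/L.

24.2 mg/L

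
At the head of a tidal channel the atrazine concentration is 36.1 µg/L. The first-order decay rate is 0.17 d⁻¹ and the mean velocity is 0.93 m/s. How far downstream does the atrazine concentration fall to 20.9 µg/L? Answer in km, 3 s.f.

From C = C₀·e^(−kt), t = ln(C₀/C)/k = ln(36.1/20.9)/0.17 = 0.5465/0.17 = 3.215 d.
Distance = v·t = 0.93 m/s × 2.778e+05 s = 2.583e+05 m = 258.3 km.

258 km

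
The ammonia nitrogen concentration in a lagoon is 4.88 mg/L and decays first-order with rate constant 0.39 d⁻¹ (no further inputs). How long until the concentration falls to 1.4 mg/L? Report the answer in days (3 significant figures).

3.20 d

t = ln(C₀/C)/k = ln(4.88/1.4)/0.39 = 1.249/0.39 = 3.202 d.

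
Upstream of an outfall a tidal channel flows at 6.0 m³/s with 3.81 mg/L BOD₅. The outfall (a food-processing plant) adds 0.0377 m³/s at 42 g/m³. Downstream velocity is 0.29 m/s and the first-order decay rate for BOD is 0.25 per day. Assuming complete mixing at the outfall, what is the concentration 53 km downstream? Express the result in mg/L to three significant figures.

2.39 mg/L

After complete mixing, C₀ = (0.0377·42 + 6·3.81) / 6.038 = 4.048 mg/L.
Travel time t = 5.3e+04 m / 0.29 m/s = 1.828e+05 s = 2.115 d.
C = 4.048·exp(−0.25·2.115) = 4.048·0.5893 = 2.386 mg/L.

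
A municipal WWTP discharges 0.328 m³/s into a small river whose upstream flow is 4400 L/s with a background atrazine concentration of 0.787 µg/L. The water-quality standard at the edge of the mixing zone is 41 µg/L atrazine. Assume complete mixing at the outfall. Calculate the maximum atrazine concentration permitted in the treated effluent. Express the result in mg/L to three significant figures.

4400 L/s = 4.4 m³/s.
0.787 µg/L = 0.000787 mg/L.
41 µg/L = 0.041 mg/L.
Mass balance: 0.041·4.728 = 0.328·Cₑ + 4.4·0.000787.
Cₑ = (0.1938 − 0.003463) / 0.328 = 0.5804 mg/L.

0.580 mg/L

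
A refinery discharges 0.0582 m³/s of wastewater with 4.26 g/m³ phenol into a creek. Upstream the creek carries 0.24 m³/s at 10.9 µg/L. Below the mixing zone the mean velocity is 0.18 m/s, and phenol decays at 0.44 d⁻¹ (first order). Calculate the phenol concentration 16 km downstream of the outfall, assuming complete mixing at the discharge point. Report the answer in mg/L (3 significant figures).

10.9 µg/L = 0.0109 mg/L.
After complete mixing, C₀ = (0.0582·4.26 + 0.24·0.0109) / 0.2982 = 0.8402 mg/L.
Travel time t = 1.6e+04 m / 0.18 m/s = 8.889e+04 s = 1.029 d.
C = 0.8402·exp(−0.44·1.029) = 0.8402·0.6359 = 0.5343 mg/L.

0.534 mg/L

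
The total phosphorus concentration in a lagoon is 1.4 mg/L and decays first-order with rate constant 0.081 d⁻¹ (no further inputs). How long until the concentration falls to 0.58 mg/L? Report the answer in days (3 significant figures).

t = ln(C₀/C)/k = ln(1.4/0.58)/0.081 = 0.8812/0.081 = 10.88 d.

10.9 d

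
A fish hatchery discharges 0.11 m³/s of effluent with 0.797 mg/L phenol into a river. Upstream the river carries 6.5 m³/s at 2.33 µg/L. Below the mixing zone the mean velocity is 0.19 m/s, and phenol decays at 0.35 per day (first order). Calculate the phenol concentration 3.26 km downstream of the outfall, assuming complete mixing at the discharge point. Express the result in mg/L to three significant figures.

2.33 µg/L = 0.00233 mg/L.
After complete mixing, C₀ = (0.11·0.797 + 6.5·0.00233) / 6.61 = 0.01555 mg/L.
Travel time t = 3260 m / 0.19 m/s = 1.716e+04 s = 0.1986 d.
C = 0.01555·exp(−0.35·0.1986) = 0.01555·0.9329 = 0.01451 mg/L.

0.0145 mg/L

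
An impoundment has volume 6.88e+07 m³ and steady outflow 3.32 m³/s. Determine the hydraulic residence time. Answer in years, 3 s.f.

Q = 3.32 m³/s × 3.156e+07 s/yr = 1.048e+08 m³/yr.
Hydraulic residence time τ = V/Q = 6.88e+07/1.048e+08 = 0.6567 yr.

0.657 yr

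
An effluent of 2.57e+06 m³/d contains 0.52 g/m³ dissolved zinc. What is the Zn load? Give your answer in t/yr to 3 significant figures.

2.57e+06 m³/d = 29.75 m³/s.
Mass flux = Q·C = 29.75 m³/s × 0.52 g/m³ = 15.47 g/s.
= 15.47 g/s × 31.56 = 488.1 t/yr.

488 t/yr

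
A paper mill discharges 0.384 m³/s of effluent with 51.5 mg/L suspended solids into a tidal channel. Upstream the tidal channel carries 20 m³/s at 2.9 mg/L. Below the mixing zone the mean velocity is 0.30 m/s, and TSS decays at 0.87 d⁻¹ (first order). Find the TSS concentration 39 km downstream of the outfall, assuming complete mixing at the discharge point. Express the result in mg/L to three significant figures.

1.03 mg/L

After complete mixing, C₀ = (0.384·51.5 + 20·2.9) / 20.38 = 3.816 mg/L.
Travel time t = 3.9e+04 m / 0.30 m/s = 1.3e+05 s = 1.505 d.
C = 3.816·exp(−0.87·1.505) = 3.816·0.2701 = 1.031 mg/L.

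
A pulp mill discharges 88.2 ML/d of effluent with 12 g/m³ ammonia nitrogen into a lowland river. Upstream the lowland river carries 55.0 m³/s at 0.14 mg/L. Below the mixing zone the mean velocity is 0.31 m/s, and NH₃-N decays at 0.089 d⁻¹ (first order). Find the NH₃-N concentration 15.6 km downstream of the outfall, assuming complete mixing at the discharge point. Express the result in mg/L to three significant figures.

88.2 ML/d = 1.021 m³/s.
After complete mixing, C₀ = (1.021·12 + 55·0.14) / 56.02 = 0.3561 mg/L.
Travel time t = 1.56e+04 m / 0.31 m/s = 5.032e+04 s = 0.5824 d.
C = 0.3561·exp(−0.089·0.5824) = 0.3561·0.9495 = 0.3381 mg/L.

0.338 mg/L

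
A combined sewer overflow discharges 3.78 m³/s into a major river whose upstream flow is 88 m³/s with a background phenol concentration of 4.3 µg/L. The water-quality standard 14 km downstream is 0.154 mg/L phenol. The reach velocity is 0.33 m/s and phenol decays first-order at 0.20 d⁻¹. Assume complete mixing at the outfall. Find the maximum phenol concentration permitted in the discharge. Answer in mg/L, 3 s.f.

4.02 mg/L

4.3 µg/L = 0.0043 mg/L.
Travel time to the compliance point: t = 1.4e+04/0.33 = 4.242e+04 s = 0.491 d; decay factor exp(−0.20·0.491) = 0.9065.
So the concentration just after mixing may be at most 0.154/0.9065 = 0.1699 mg/L.
Mass balance: 0.1699·91.78 = 3.78·Cₑ + 88·0.0043.
Cₑ = (15.59 − 0.3784) / 3.78 = 4.025 mg/L.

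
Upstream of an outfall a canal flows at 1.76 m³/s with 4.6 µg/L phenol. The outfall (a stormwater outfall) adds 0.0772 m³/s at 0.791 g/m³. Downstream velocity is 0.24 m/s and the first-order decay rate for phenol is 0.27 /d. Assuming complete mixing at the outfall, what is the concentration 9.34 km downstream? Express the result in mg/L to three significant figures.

4.6 µg/L = 0.0046 mg/L.
After complete mixing, C₀ = (0.0772·0.791 + 1.76·0.0046) / 1.837 = 0.03764 mg/L.
Travel time t = 9340 m / 0.24 m/s = 3.892e+04 s = 0.4504 d.
C = 0.03764·exp(−0.27·0.4504) = 0.03764·0.8855 = 0.03333 mg/L.

0.0333 mg/L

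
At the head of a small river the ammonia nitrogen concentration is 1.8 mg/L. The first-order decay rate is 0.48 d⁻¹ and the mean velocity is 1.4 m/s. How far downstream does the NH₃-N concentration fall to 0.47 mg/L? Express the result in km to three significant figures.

From C = C₀·e^(−kt), t = ln(C₀/C)/k = ln(1.8/0.47)/0.48 = 1.343/0.48 = 2.798 d.
Distance = v·t = 1.4 m/s × 2.417e+05 s = 3.384e+05 m = 338.4 km.

338 km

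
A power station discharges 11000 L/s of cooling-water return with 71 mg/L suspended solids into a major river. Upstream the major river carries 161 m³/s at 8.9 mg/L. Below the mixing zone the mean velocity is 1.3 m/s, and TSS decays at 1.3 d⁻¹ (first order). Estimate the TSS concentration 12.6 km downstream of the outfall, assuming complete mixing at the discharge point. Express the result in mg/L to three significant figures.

11.1 mg/L

11000 L/s = 11 m³/s.
After complete mixing, C₀ = (11·71 + 161·8.9) / 172 = 12.87 mg/L.
Travel time t = 1.26e+04 m / 1.3 m/s = 9692 s = 0.1122 d.
C = 12.87·exp(−1.3·0.1122) = 12.87·0.8643 = 11.12 mg/L.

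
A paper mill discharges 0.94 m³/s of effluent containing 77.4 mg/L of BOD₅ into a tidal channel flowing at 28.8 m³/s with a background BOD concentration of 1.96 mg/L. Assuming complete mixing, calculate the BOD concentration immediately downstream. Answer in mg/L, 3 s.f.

4.34 mg/L

Flow-weighted mixing gives C = (0.94·77.4 + 28.8·1.96) / (0.94 + 28.8) = 129.2/29.74 = 4.344 mg/L.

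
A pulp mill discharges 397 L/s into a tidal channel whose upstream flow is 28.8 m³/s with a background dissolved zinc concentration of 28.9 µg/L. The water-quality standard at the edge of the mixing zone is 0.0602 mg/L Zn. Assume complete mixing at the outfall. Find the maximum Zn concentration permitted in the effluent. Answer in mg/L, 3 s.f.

397 L/s = 0.397 m³/s.
28.9 µg/L = 0.0289 mg/L.
Mass balance: 0.0602·29.2 = 0.397·Cₑ + 28.8·0.0289.
Cₑ = (1.758 − 0.8323) / 0.397 = 2.331 mg/L.

2.33 mg/L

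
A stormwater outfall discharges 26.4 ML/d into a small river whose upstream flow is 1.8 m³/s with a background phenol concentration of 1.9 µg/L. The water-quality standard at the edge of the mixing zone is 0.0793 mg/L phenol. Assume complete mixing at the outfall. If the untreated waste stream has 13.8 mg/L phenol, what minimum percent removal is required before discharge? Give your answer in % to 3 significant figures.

96.1 %

26.4 ML/d = 0.3056 m³/s.
1.9 µg/L = 0.0019 mg/L.
Mass balance: 0.0793·2.106 = 0.3056·Cₑ + 1.8·0.0019.
Cₑ = (0.167 − 0.00342) / 0.3056 = 0.5353 mg/L.
Required removal = 1 − 0.5353/13.8 = 96.12 %.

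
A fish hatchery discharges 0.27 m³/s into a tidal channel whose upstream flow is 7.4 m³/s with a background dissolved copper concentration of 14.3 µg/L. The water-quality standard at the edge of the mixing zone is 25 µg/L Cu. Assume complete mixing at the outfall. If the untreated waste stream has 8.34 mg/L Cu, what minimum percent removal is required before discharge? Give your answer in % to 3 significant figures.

14.3 µg/L = 0.0143 mg/L.
25 µg/L = 0.025 mg/L.
Mass balance: 0.025·7.67 = 0.27·Cₑ + 7.4·0.0143.
Cₑ = (0.1918 − 0.1058) / 0.27 = 0.3183 mg/L.
Required removal = 1 − 0.3183/8.34 = 96.18 %.

96.2 %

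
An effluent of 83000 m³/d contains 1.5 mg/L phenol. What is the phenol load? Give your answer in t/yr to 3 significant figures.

45.5 t/yr

83000 m³/d = 0.9606 m³/s.
Mass flux = Q·C = 0.9606 m³/s × 1.5 g/m³ = 1.441 g/s.
= 1.441 g/s × 31.56 = 45.47 t/yr.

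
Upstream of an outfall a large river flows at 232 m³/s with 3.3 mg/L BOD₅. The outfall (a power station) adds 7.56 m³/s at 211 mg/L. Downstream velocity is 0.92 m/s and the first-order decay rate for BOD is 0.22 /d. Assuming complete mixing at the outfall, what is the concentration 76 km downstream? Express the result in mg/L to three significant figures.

After complete mixing, C₀ = (7.56·211 + 232·3.3) / 239.6 = 9.855 mg/L.
Travel time t = 7.6e+04 m / 0.92 m/s = 8.261e+04 s = 0.9561 d.
C = 9.855·exp(−0.22·0.9561) = 9.855·0.8103 = 7.985 mg/L.

7.99 mg/L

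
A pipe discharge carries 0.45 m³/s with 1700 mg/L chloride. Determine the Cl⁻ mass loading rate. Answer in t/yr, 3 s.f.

24100 t/yr

Mass flux = Q·C = 0.45 m³/s × 1700 g/m³ = 765 g/s.
= 765 g/s × 31.56 = 2.414e+04 t/yr.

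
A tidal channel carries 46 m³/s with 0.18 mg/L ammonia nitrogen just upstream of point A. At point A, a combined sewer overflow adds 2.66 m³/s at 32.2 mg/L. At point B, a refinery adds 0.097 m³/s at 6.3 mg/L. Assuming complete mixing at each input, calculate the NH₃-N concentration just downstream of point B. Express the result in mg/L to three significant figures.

After input A: C = (46·0.18 + 2.66·32.2) / 48.66 = 1.93 mg/L.
After input B: C = (48.66·1.93 + 0.097·6.3) / 48.76 = 1.939 mg/L.

1.94 mg/L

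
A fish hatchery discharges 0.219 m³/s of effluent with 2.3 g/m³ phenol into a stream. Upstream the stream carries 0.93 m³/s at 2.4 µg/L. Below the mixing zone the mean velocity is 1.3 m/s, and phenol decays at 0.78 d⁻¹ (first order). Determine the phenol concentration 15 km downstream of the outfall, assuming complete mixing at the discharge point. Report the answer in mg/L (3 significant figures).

2.4 µg/L = 0.0024 mg/L.
After complete mixing, C₀ = (0.219·2.3 + 0.93·0.0024) / 1.149 = 0.4403 mg/L.
Travel time t = 1.5e+04 m / 1.3 m/s = 1.154e+04 s = 0.1335 d.
C = 0.4403·exp(−0.78·0.1335) = 0.4403·0.9011 = 0.3968 mg/L.

0.397 mg/L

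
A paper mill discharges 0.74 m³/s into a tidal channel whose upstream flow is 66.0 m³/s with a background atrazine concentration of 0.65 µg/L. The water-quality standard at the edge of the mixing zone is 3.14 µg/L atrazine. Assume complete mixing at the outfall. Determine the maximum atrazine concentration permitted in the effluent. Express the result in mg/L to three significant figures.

0.225 mg/L

0.65 µg/L = 0.00065 mg/L.
3.14 µg/L = 0.00314 mg/L.
Mass balance: 0.00314·66.74 = 0.74·Cₑ + 66·0.00065.
Cₑ = (0.2096 − 0.0429) / 0.74 = 0.2252 mg/L.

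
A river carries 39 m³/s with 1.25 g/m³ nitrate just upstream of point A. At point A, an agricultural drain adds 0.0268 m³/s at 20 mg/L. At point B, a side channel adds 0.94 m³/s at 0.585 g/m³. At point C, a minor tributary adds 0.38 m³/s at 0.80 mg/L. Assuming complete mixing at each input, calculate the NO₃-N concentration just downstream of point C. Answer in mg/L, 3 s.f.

After input A: C = (39·1.25 + 0.0268·20) / 39.03 = 1.263 mg/L.
After input B: C = (39.03·1.263 + 0.94·0.585) / 39.97 = 1.247 mg/L.
After input C: C = (39.97·1.247 + 0.38·0.8) / 40.35 = 1.243 mg/L.

1.24 mg/L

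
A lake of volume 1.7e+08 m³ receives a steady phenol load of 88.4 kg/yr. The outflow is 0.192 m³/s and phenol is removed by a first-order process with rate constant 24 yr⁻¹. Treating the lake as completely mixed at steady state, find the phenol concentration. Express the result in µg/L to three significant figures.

Outflow Q = 0.192 m³/s × 3.156e+07 s/yr = 6.059e+06 m³/yr.
Steady-state CSTR mass balance: W = Q·C + k·V·C, so C = W/(Q + kV).
Q + kV = 6.059e+06 + 24·1.7e+08 = 4.086e+09 m³/yr.
C = 88.4/4.086e+09 = 2.163e-08 kg/m³ = 2.163e-05 mg/L = 0.02163 µg/L.

0.0216 µg/L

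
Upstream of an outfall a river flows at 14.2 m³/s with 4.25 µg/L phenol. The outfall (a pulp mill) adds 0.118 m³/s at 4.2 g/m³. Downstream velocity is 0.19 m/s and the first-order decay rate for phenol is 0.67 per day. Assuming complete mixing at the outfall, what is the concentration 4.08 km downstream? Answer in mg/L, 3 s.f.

0.0329 mg/L

4.25 µg/L = 0.00425 mg/L.
After complete mixing, C₀ = (0.118·4.2 + 14.2·0.00425) / 14.32 = 0.03883 mg/L.
Travel time t = 4080 m / 0.19 m/s = 2.147e+04 s = 0.2485 d.
C = 0.03883·exp(−0.67·0.2485) = 0.03883·0.8466 = 0.03287 mg/L.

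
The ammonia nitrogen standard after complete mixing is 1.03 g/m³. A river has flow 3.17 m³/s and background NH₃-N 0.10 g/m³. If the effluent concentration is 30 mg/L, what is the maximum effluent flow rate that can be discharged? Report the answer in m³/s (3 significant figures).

0.102 m³/s

Mass balance at complete mixing: C_std·(Q_w + Q_r) = Q_w·C_e + Q_r·C_b.
Rearranging, Q_w = Q_r·(C_std − C_b)/(C_e − C_std) = 3.17·(1.03 − 0.1) / (30 − 1.03) = 0.1018 m³/s.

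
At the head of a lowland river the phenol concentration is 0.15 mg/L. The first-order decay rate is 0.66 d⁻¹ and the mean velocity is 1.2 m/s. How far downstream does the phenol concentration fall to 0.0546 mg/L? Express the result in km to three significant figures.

From C = C₀·e^(−kt), t = ln(C₀/C)/k = ln(0.15/0.0546)/0.66 = 1.011/0.66 = 1.531 d.
Distance = v·t = 1.2 m/s × 1.323e+05 s = 1.588e+05 m = 158.8 km.

159 km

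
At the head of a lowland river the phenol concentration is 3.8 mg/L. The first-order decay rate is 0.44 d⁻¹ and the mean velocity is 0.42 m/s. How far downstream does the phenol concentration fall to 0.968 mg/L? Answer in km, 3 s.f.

113 km

From C = C₀·e^(−kt), t = ln(C₀/C)/k = ln(3.8/0.968)/0.44 = 1.368/0.44 = 3.108 d.
Distance = v·t = 0.42 m/s × 2.685e+05 s = 1.128e+05 m = 112.8 km.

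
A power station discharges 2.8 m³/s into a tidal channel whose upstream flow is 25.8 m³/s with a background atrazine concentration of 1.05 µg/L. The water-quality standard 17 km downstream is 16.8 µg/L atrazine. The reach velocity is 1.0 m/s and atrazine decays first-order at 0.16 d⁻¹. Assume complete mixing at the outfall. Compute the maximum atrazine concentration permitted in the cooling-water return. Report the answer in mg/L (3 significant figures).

0.167 mg/L

1.05 µg/L = 0.00105 mg/L.
16.8 µg/L = 0.0168 mg/L.
Travel time to the compliance point: t = 1.7e+04/1.0 = 1.7e+04 s = 0.1968 d; decay factor exp(−0.16·0.1968) = 0.969.
So the concentration just after mixing may be at most 0.0168/0.969 = 0.01734 mg/L.
Mass balance: 0.01734·28.6 = 2.8·Cₑ + 25.8·0.00105.
Cₑ = (0.4958 − 0.02709) / 2.8 = 0.1674 mg/L.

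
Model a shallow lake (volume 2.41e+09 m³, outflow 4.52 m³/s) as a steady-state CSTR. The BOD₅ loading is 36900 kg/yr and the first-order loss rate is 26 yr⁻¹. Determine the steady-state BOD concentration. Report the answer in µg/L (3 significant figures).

Outflow Q = 4.52 m³/s × 3.156e+07 s/yr = 1.426e+08 m³/yr.
Steady-state CSTR mass balance: W = Q·C + k·V·C, so C = W/(Q + kV).
Q + kV = 1.426e+08 + 26·2.41e+09 = 6.28e+10 m³/yr.
C = 36900/6.28e+10 = 5.876e-07 kg/m³ = 0.0005876 mg/L = 0.5876 µg/L.

0.588 µg/L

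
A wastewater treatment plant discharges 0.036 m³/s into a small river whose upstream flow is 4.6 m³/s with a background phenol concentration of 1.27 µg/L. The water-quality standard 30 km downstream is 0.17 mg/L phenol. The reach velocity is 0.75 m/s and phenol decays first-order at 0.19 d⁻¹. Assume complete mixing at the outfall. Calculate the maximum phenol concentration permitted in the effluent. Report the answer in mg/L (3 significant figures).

23.7 mg/L

1.27 µg/L = 0.00127 mg/L.
Travel time to the compliance point: t = 3e+04/0.75 = 4e+04 s = 0.463 d; decay factor exp(−0.19·0.463) = 0.9158.
So the concentration just after mixing may be at most 0.17/0.9158 = 0.1856 mg/L.
Mass balance: 0.1856·4.636 = 0.036·Cₑ + 4.6·0.00127.
Cₑ = (0.8606 − 0.005842) / 0.036 = 23.74 mg/L.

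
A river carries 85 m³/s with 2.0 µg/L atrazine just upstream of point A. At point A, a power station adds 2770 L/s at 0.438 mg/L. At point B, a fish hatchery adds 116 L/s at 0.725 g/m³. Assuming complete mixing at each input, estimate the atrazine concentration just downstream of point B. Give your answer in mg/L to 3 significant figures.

2.0 µg/L = 0.002 mg/L.
2770 L/s = 2.77 m³/s.
After input A: C = (85·0.002 + 2.77·0.438) / 87.77 = 0.01576 mg/L.
116 L/s = 0.116 m³/s.
After input B: C = (87.77·0.01576 + 0.116·0.725) / 87.89 = 0.0167 mg/L.

0.0167 mg/L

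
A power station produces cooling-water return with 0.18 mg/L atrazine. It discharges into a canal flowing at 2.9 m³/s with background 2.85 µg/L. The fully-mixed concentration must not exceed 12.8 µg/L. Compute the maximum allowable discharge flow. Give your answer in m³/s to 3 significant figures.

0.173 m³/s

2.85 µg/L = 0.00285 mg/L.
12.8 µg/L = 0.0128 mg/L.
Mass balance at complete mixing: C_std·(Q_w + Q_r) = Q_w·C_e + Q_r·C_b.
Rearranging, Q_w = Q_r·(C_std − C_b)/(C_e − C_std) = 2.9·(0.0128 − 0.00285) / (0.18 − 0.0128) = 0.1726 m³/s.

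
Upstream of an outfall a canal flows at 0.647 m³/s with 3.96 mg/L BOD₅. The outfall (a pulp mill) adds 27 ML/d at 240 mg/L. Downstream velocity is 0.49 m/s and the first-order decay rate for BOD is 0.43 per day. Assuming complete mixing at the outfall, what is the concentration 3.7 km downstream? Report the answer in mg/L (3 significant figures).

27 ML/d = 0.3125 m³/s.
After complete mixing, C₀ = (0.3125·240 + 0.647·3.96) / 0.9595 = 80.84 mg/L.
Travel time t = 3700 m / 0.49 m/s = 7551 s = 0.0874 d.
C = 80.84·exp(−0.43·0.0874) = 80.84·0.9631 = 77.85 mg/L.

77.9 mg/L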